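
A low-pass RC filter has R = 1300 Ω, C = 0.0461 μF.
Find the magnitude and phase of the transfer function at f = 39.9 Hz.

Step 1 — Angular frequency: ω = 2π·39.9 = 250.7 rad/s.
Step 2 — Transfer function: H(jω) = 1/(1 + jωRC).
Step 3 — Denominator: 1 + jωRC = 1 + j·250.7·1300·4.61e-08 = 1 + j0.01502.
Step 4 — H = 0.9998 - j0.01502.
Step 5 — Magnitude: |H| = 0.9999 (-0.0 dB); phase: φ = -0.9°.

|H| = 0.9999 (-0.0 dB), φ = -0.9°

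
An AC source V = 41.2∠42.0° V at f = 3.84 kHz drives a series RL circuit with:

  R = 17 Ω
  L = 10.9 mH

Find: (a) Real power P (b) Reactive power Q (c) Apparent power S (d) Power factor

Step 1 — Angular frequency: ω = 2π·f = 2π·3840 = 2.413e+04 rad/s.
Step 2 — Component impedances:
  R: Z = R = 17 Ω
  L: Z = jωL = j·2.413e+04·0.0109 = 0 + j263 Ω
Step 3 — Series combination: Z_total = R + L = 17 + j263 Ω = 263.5∠86.3° Ω.
Step 4 — Source phasor: V = 41.2∠42.0° V = 30.62 + j27.57 V.
Step 5 — Current: I = V / Z = 0.1119 - j0.1092 A = 0.1563∠-44.3° A.
Step 6 — Complex power: S = V·I* = 0.4155 + j6.428 VA.
Step 7 — Real power: P = Re(S) = 0.4155 W.
Step 8 — Reactive power: Q = Im(S) = 6.428 VAR.
Step 9 — Apparent power: |S| = 6.441 VA.
Step 10 — Power factor: PF = P/|S| = 0.06451 (lagging).

(a) P = 0.4155 W  (b) Q = 6.428 VAR  (c) S = 6.441 VA  (d) PF = 0.06451 (lagging)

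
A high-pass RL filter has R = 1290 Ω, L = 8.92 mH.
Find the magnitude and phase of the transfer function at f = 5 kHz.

Step 1 — Angular frequency: ω = 2π·5000 = 3.142e+04 rad/s.
Step 2 — Transfer function: H(jω) = jωL/(R + jωL).
Step 3 — Numerator jωL = j·280.2; denominator R + jωL = 1290 + j280.2.
Step 4 — H = 0.04506 + j0.2074.
Step 5 — Magnitude: |H| = 0.2123 (-13.5 dB); phase: φ = 77.7°.

|H| = 0.2123 (-13.5 dB), φ = 77.7°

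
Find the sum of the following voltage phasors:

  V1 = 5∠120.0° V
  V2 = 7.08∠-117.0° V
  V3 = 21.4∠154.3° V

Step 1 — Convert each phasor to rectangular form:
  V1 = 5·(cos(120.0°) + j·sin(120.0°)) = -2.5 + j4.33 V
  V2 = 7.08·(cos(-117.0°) + j·sin(-117.0°)) = -3.214 - j6.308 V
  V3 = 21.4·(cos(154.3°) + j·sin(154.3°)) = -19.28 + j9.28 V
Step 2 — Sum components: V_total = -25 + j7.302 V.
Step 3 — Convert to polar: |V_total| = 26.04 V, ∠V_total = 163.7°.

V_total = 26.04∠163.7° V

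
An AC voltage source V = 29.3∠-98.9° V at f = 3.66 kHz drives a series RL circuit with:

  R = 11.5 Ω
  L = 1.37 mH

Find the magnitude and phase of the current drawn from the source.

Step 1 — Angular frequency: ω = 2π·f = 2π·3660 = 2.3e+04 rad/s.
Step 2 — Component impedances:
  R: Z = R = 11.5 Ω
  L: Z = jωL = j·2.3e+04·0.00137 = 0 + j31.51 Ω
Step 3 — Series combination: Z_total = R + L = 11.5 + j31.51 Ω = 33.54∠69.9° Ω.
Step 4 — Source phasor: V = 29.3∠-98.9° V = -4.533 - j28.95 V.
Step 5 — Ohm's law: I = V / Z_total = (-4.533 - j28.95) / (11.5 + j31.51) = -0.8571 - j0.169 A.
Step 6 — Convert to polar: |I| = 0.8736 A, ∠I = -168.8°.

I = 0.8736∠-168.8° A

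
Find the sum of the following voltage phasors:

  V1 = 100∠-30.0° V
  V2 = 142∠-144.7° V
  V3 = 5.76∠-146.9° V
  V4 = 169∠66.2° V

Step 1 — Convert each phasor to rectangular form:
  V1 = 100·(cos(-30.0°) + j·sin(-30.0°)) = 86.6 - j50 V
  V2 = 142·(cos(-144.7°) + j·sin(-144.7°)) = -115.9 - j82.06 V
  V3 = 5.76·(cos(-146.9°) + j·sin(-146.9°)) = -4.825 - j3.146 V
  V4 = 169·(cos(66.2°) + j·sin(66.2°)) = 68.2 + j154.6 V
Step 2 — Sum components: V_total = 34.08 + j19.43 V.
Step 3 — Convert to polar: |V_total| = 39.23 V, ∠V_total = 29.7°.

V_total = 39.23∠29.7° V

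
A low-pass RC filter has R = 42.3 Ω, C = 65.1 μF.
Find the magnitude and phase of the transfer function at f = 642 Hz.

Step 1 — Angular frequency: ω = 2π·642 = 4034 rad/s.
Step 2 — Transfer function: H(jω) = 1/(1 + jωRC).
Step 3 — Denominator: 1 + jωRC = 1 + j·4034·42.3·6.51e-05 = 1 + j11.11.
Step 4 — H = 0.008039 - j0.0893.
Step 5 — Magnitude: |H| = 0.08966 (-20.9 dB); phase: φ = -84.9°.

|H| = 0.08966 (-20.9 dB), φ = -84.9°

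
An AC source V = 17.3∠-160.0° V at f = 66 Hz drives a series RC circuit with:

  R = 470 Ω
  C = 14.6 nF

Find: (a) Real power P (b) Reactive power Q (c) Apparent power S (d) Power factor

Step 1 — Angular frequency: ω = 2π·f = 2π·66 = 414.7 rad/s.
Step 2 — Component impedances:
  R: Z = R = 470 Ω
  C: Z = 1/(jωC) = -j/(ω·C) = 0 - j1.652e+05 Ω
Step 3 — Series combination: Z_total = R + C = 470 - j1.652e+05 Ω = 1.652e+05∠-89.8° Ω.
Step 4 — Source phasor: V = 17.3∠-160.0° V = -16.26 - j5.917 V.
Step 5 — Current: I = V / Z = 3.554e-05 - j9.853e-05 A = 0.0001047∠-70.2° A.
Step 6 — Complex power: S = V·I* = 5.156e-06 - j0.001812 VA.
Step 7 — Real power: P = Re(S) = 5.156e-06 W.
Step 8 — Reactive power: Q = Im(S) = -0.001812 VAR.
Step 9 — Apparent power: |S| = 0.001812 VA.
Step 10 — Power factor: PF = P/|S| = 0.002846 (leading).

(a) P = 5.156e-06 W  (b) Q = -0.001812 VAR  (c) S = 0.001812 VA  (d) PF = 0.002846 (leading)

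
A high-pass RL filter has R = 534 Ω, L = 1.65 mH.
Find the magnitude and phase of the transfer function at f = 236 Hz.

Step 1 — Angular frequency: ω = 2π·236 = 1483 rad/s.
Step 2 — Transfer function: H(jω) = jωL/(R + jωL).
Step 3 — Numerator jωL = j·2.447; denominator R + jωL = 534 + j2.447.
Step 4 — H = 2.099e-05 + j0.004582.
Step 5 — Magnitude: |H| = 0.004582 (-46.8 dB); phase: φ = 89.7°.

|H| = 0.004582 (-46.8 dB), φ = 89.7°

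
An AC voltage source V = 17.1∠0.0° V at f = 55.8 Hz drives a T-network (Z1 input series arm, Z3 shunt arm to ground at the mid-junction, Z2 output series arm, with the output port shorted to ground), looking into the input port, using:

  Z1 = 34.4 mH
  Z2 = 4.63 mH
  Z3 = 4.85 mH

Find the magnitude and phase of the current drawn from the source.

Step 1 — Angular frequency: ω = 2π·f = 2π·55.8 = 350.6 rad/s.
Step 2 — Component impedances:
  Z1: Z = jωL = j·350.6·0.0344 = 0 + j12.06 Ω
  Z2: Z = jωL = j·350.6·0.00463 = 0 + j1.623 Ω
  Z3: Z = jωL = j·350.6·0.00485 = 0 + j1.7 Ω
Step 3 — With the output port shorted to ground, the output series arm Z2 runs from the junction to ground; the shunt arm Z3 also runs from the junction to ground. They appear in parallel: Z3 || Z2 = 0 + j0.8305 Ω.
Step 4 — Series with input arm Z1: Z_in = Z1 + (Z3 || Z2) = 0 + j12.89 Ω = 12.89∠90.0° Ω.
Step 5 — Source phasor: V = 17.1∠0.0° V = 17.1 V.
Step 6 — Ohm's law: I = V / Z_total = (17.1) / (0 + j12.89) = 0 - j1.326 A.
Step 7 — Convert to polar: |I| = 1.326 A, ∠I = -90.0°.

I = 1.326∠-90.0° A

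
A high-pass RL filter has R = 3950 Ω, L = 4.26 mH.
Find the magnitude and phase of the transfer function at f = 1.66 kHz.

Step 1 — Angular frequency: ω = 2π·1660 = 1.043e+04 rad/s.
Step 2 — Transfer function: H(jω) = jωL/(R + jωL).
Step 3 — Numerator jωL = j·44.43; denominator R + jωL = 3950 + j44.43.
Step 4 — H = 0.0001265 + j0.01125.
Step 5 — Magnitude: |H| = 0.01125 (-39.0 dB); phase: φ = 89.4°.

|H| = 0.01125 (-39.0 dB), φ = 89.4°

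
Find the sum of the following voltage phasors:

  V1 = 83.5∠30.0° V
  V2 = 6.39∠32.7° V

Step 1 — Convert each phasor to rectangular form:
  V1 = 83.5·(cos(30.0°) + j·sin(30.0°)) = 72.31 + j41.75 V
  V2 = 6.39·(cos(32.7°) + j·sin(32.7°)) = 5.377 + j3.452 V
Step 2 — Sum components: V_total = 77.69 + j45.2 V.
Step 3 — Convert to polar: |V_total| = 89.88 V, ∠V_total = 30.2°.

V_total = 89.88∠30.2° V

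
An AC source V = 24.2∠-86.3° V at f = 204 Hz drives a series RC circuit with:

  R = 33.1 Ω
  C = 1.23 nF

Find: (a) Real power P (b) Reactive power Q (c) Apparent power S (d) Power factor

Step 1 — Angular frequency: ω = 2π·f = 2π·204 = 1282 rad/s.
Step 2 — Component impedances:
  R: Z = R = 33.1 Ω
  C: Z = 1/(jωC) = -j/(ω·C) = 0 - j6.343e+05 Ω
Step 3 — Series combination: Z_total = R + C = 33.1 - j6.343e+05 Ω = 6.343e+05∠-90.0° Ω.
Step 4 — Source phasor: V = 24.2∠-86.3° V = 1.562 - j24.15 V.
Step 5 — Current: I = V / Z = 3.807e-05 + j2.46e-06 A = 3.815e-05∠3.7° A.
Step 6 — Complex power: S = V·I* = 4.818e-08 - j0.0009233 VA.
Step 7 — Real power: P = Re(S) = 4.818e-08 W.
Step 8 — Reactive power: Q = Im(S) = -0.0009233 VAR.
Step 9 — Apparent power: |S| = 0.0009233 VA.
Step 10 — Power factor: PF = P/|S| = 5.218e-05 (leading).

(a) P = 4.818e-08 W  (b) Q = -0.0009233 VAR  (c) S = 0.0009233 VA  (d) PF = 5.218e-05 (leading)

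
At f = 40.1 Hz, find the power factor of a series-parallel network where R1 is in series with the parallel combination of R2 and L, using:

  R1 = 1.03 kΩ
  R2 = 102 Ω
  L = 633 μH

Step 1 — Angular frequency: ω = 2π·f = 2π·40.1 = 252 rad/s.
Step 2 — Component impedances:
  R1: Z = R = 1030 Ω
  R2: Z = R = 102 Ω
  L: Z = jωL = j·252·0.000633 = 0 + j0.1595 Ω
Step 3 — Parallel branch: R2 || L = 1/(1/R2 + 1/L) = 0.0002494 + j0.1595 Ω.
Step 4 — Series with R1: Z_total = R1 + (R2 || L) = 1030 + j0.1595 Ω = 1030∠0.0° Ω.
Step 5 — Power factor: PF = cos(φ) = Re(Z)/|Z| = 1030/1030 = 1.
Step 6 — Type: Im(Z) = 0.1595 ⇒ lagging (phase φ = 0.0°).

PF = 1 (lagging, φ = 0.0°)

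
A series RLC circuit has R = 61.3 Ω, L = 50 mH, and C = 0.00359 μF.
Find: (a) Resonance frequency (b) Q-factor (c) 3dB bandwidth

Step 1 — Resonance: ω₀ = 1/√(LC) = 1/√(0.05·3.59e-09) = 7.464e+04 rad/s.
Step 2 — f₀ = ω₀/(2π) = 1.188e+04 Hz.
Step 3 — Series Q: Q = ω₀L/R = 7.464e+04·0.05/61.3 = 60.88.
Step 4 — Bandwidth: Δω = ω₀/Q = 1226 rad/s; BW = Δω/(2π) = 195.1 Hz.

(a) f₀ = 1.188e+04 Hz  (b) Q = 60.88  (c) BW = 195.1 Hz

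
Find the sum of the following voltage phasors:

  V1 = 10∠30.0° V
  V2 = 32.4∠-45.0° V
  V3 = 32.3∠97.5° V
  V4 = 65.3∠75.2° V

Step 1 — Convert each phasor to rectangular form:
  V1 = 10·(cos(30.0°) + j·sin(30.0°)) = 8.66 + j5 V
  V2 = 32.4·(cos(-45.0°) + j·sin(-45.0°)) = 22.91 - j22.91 V
  V3 = 32.3·(cos(97.5°) + j·sin(97.5°)) = -4.216 + j32.02 V
  V4 = 65.3·(cos(75.2°) + j·sin(75.2°)) = 16.68 + j63.13 V
Step 2 — Sum components: V_total = 44.04 + j77.25 V.
Step 3 — Convert to polar: |V_total| = 88.92 V, ∠V_total = 60.3°.

V_total = 88.92∠60.3° V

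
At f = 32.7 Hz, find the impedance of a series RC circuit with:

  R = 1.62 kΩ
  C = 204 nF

Step 1 — Angular frequency: ω = 2π·f = 2π·32.7 = 205.5 rad/s.
Step 2 — Component impedances:
  R: Z = R = 1620 Ω
  C: Z = 1/(jωC) = -j/(ω·C) = 0 - j2.386e+04 Ω
Step 3 — Series combination: Z_total = R + C = 1620 - j2.386e+04 Ω = 2.391e+04∠-86.1° Ω.

Z = 1620 - j2.386e+04 Ω = 2.391e+04∠-86.1° Ω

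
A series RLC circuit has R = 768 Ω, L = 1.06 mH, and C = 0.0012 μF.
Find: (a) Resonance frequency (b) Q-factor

Step 1 — Resonance condition Im(Z)=0 gives ω₀ = 1/√(LC).
Step 2 — ω₀ = 1/√(0.00106·1.2e-09) = 8.867e+05 rad/s.
Step 3 — f₀ = ω₀/(2π) = 1.411e+05 Hz.
Step 4 — Series Q: Q = ω₀L/R = 8.867e+05·0.00106/768 = 1.224.

(a) f₀ = 1.411e+05 Hz  (b) Q = 1.224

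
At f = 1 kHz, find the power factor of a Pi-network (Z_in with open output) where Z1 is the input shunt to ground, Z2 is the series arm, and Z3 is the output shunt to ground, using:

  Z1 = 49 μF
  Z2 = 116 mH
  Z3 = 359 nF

Step 1 — Angular frequency: ω = 2π·f = 2π·1000 = 6283 rad/s.
Step 2 — Component impedances:
  Z1: Z = 1/(jωC) = -j/(ω·C) = 0 - j3.248 Ω
  Z2: Z = jωL = j·6283·0.116 = 0 + j728.8 Ω
  Z3: Z = 1/(jωC) = -j/(ω·C) = 0 - j443.3 Ω
Step 3 — With open output, the series arm Z2 and the output shunt Z3 appear in series to ground: Z2 + Z3 = 0 + j285.5 Ω.
Step 4 — Parallel with input shunt Z1: Z_in = Z1 || (Z2 + Z3) = 0 - j3.285 Ω = 3.285∠-90.0° Ω.
Step 5 — Power factor: PF = cos(φ) = Re(Z)/|Z| = 0/3.285 = 0.
Step 6 — Type: Im(Z) = -3.285 ⇒ leading (phase φ = -90.0°).

PF = 0 (leading, φ = -90.0°)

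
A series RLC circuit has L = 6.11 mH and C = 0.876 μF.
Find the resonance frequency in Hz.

Step 1 — Resonance condition Im(Z)=0 gives ω₀ = 1/√(LC).
Step 2 — ω₀ = 1/√(0.00611·8.76e-07) = 1.367e+04 rad/s.
Step 3 — f₀ = ω₀/(2π) = 2175 Hz.

f₀ = 2175 Hz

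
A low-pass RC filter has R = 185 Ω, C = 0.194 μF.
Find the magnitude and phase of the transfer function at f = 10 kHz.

Step 1 — Angular frequency: ω = 2π·1e+04 = 6.283e+04 rad/s.
Step 2 — Transfer function: H(jω) = 1/(1 + jωRC).
Step 3 — Denominator: 1 + jωRC = 1 + j·6.283e+04·185·1.94e-07 = 1 + j2.255.
Step 4 — H = 0.1643 - j0.3706.
Step 5 — Magnitude: |H| = 0.4054 (-7.8 dB); phase: φ = -66.1°.

|H| = 0.4054 (-7.8 dB), φ = -66.1°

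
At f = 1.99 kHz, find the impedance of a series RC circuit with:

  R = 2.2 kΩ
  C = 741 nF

Step 1 — Angular frequency: ω = 2π·f = 2π·1990 = 1.25e+04 rad/s.
Step 2 — Component impedances:
  R: Z = R = 2200 Ω
  C: Z = 1/(jωC) = -j/(ω·C) = 0 - j107.9 Ω
Step 3 — Series combination: Z_total = R + C = 2200 - j107.9 Ω = 2203∠-2.8° Ω.

Z = 2200 - j107.9 Ω = 2203∠-2.8° Ω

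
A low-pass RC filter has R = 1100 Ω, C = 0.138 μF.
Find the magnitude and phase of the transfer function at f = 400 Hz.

Step 1 — Angular frequency: ω = 2π·400 = 2513 rad/s.
Step 2 — Transfer function: H(jω) = 1/(1 + jωRC).
Step 3 — Denominator: 1 + jωRC = 1 + j·2513·1100·1.38e-07 = 1 + j0.3815.
Step 4 — H = 0.8729 - j0.333.
Step 5 — Magnitude: |H| = 0.9343 (-0.6 dB); phase: φ = -20.9°.

|H| = 0.9343 (-0.6 dB), φ = -20.9°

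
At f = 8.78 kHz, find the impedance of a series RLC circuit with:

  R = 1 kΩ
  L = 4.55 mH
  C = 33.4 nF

Step 1 — Angular frequency: ω = 2π·f = 2π·8780 = 5.517e+04 rad/s.
Step 2 — Component impedances:
  R: Z = R = 1000 Ω
  L: Z = jωL = j·5.517e+04·0.00455 = 0 + j251 Ω
  C: Z = 1/(jωC) = -j/(ω·C) = 0 - j542.7 Ω
Step 3 — Series combination: Z_total = R + L + C = 1000 - j291.7 Ω = 1042∠-16.3° Ω.

Z = 1000 - j291.7 Ω = 1042∠-16.3° Ω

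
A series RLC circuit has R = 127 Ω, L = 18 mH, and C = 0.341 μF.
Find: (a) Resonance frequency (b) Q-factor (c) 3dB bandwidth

Step 1 — Resonance condition Im(Z)=0 gives ω₀ = 1/√(LC).
Step 2 — ω₀ = 1/√(0.018·3.41e-07) = 1.276e+04 rad/s.
Step 3 — f₀ = ω₀/(2π) = 2031 Hz.
Step 4 — Series Q: Q = ω₀L/R = 1.276e+04·0.018/127 = 1.809.
Step 5 — 3dB bandwidth: Δω = ω₀/Q = 7056 rad/s; BW = Δω/(2π) = 1123 Hz.

(a) f₀ = 2031 Hz  (b) Q = 1.809  (c) BW = 1123 Hz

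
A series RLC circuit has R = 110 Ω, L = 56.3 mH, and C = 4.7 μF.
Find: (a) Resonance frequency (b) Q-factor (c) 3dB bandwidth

Step 1 — Resonance: ω₀ = 1/√(LC) = 1/√(0.0563·4.7e-06) = 1944 rad/s.
Step 2 — f₀ = ω₀/(2π) = 309.4 Hz.
Step 3 — Series Q: Q = ω₀L/R = 1944·0.0563/110 = 0.995.
Step 4 — Bandwidth: Δω = ω₀/Q = 1954 rad/s; BW = Δω/(2π) = 311 Hz.

(a) f₀ = 309.4 Hz  (b) Q = 0.995  (c) BW = 311 Hz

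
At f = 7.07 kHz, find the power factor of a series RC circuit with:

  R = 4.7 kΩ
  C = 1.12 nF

Step 1 — Angular frequency: ω = 2π·f = 2π·7070 = 4.442e+04 rad/s.
Step 2 — Component impedances:
  R: Z = R = 4700 Ω
  C: Z = 1/(jωC) = -j/(ω·C) = 0 - j2.01e+04 Ω
Step 3 — Series combination: Z_total = R + C = 4700 - j2.01e+04 Ω = 2.064e+04∠-76.8° Ω.
Step 4 — Power factor: PF = cos(φ) = Re(Z)/|Z| = 4700/2.064e+04 = 0.2277.
Step 5 — Type: Im(Z) = -2.01e+04 ⇒ leading (phase φ = -76.8°).

PF = 0.2277 (leading, φ = -76.8°)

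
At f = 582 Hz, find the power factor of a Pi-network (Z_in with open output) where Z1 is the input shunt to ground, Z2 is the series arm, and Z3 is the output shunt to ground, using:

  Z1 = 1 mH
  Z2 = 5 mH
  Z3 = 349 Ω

Step 1 — Angular frequency: ω = 2π·f = 2π·582 = 3657 rad/s.
Step 2 — Component impedances:
  Z1: Z = jωL = j·3657·0.001 = 0 + j3.657 Ω
  Z2: Z = jωL = j·3657·0.005 = 0 + j18.28 Ω
  Z3: Z = R = 349 Ω
Step 3 — With open output, the series arm Z2 and the output shunt Z3 appear in series to ground: Z2 + Z3 = 349 + j18.28 Ω.
Step 4 — Parallel with input shunt Z1: Z_in = Z1 || (Z2 + Z3) = 0.03817 + j3.654 Ω = 3.655∠89.4° Ω.
Step 5 — Power factor: PF = cos(φ) = Re(Z)/|Z| = 0.03817/3.655 = 0.01044.
Step 6 — Type: Im(Z) = 3.654 ⇒ lagging (phase φ = 89.4°).

PF = 0.01044 (lagging, φ = 89.4°)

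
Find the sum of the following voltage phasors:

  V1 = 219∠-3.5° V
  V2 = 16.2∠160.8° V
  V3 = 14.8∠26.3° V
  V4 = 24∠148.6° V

Step 1 — Convert each phasor to rectangular form:
  V1 = 219·(cos(-3.5°) + j·sin(-3.5°)) = 218.6 - j13.37 V
  V2 = 16.2·(cos(160.8°) + j·sin(160.8°)) = -15.3 + j5.328 V
  V3 = 14.8·(cos(26.3°) + j·sin(26.3°)) = 13.27 + j6.557 V
  V4 = 24·(cos(148.6°) + j·sin(148.6°)) = -20.49 + j12.5 V
Step 2 — Sum components: V_total = 196.1 + j11.02 V.
Step 3 — Convert to polar: |V_total| = 196.4 V, ∠V_total = 3.2°.

V_total = 196.4∠3.2° V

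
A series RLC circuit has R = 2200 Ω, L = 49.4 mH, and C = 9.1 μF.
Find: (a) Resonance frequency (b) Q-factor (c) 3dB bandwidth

Step 1 — Resonance: ω₀ = 1/√(LC) = 1/√(0.0494·9.1e-06) = 1491 rad/s.
Step 2 — f₀ = ω₀/(2π) = 237.4 Hz.
Step 3 — Series Q: Q = ω₀L/R = 1491·0.0494/2200 = 0.03349.
Step 4 — Bandwidth: Δω = ω₀/Q = 4.453e+04 rad/s; BW = Δω/(2π) = 7088 Hz.

(a) f₀ = 237.4 Hz  (b) Q = 0.03349  (c) BW = 7088 Hz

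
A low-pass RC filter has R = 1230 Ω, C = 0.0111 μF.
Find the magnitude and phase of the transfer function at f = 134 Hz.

Step 1 — Angular frequency: ω = 2π·134 = 841.9 rad/s.
Step 2 — Transfer function: H(jω) = 1/(1 + jωRC).
Step 3 — Denominator: 1 + jωRC = 1 + j·841.9·1230·1.11e-08 = 1 + j0.0115.
Step 4 — H = 0.9999 - j0.01149.
Step 5 — Magnitude: |H| = 0.9999 (-0.0 dB); phase: φ = -0.7°.

|H| = 0.9999 (-0.0 dB), φ = -0.7°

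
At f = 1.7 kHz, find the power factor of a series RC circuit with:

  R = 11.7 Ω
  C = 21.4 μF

Step 1 — Angular frequency: ω = 2π·f = 2π·1700 = 1.068e+04 rad/s.
Step 2 — Component impedances:
  R: Z = R = 11.7 Ω
  C: Z = 1/(jωC) = -j/(ω·C) = 0 - j4.375 Ω
Step 3 — Series combination: Z_total = R + C = 11.7 - j4.375 Ω = 12.49∠-20.5° Ω.
Step 4 — Power factor: PF = cos(φ) = Re(Z)/|Z| = 11.7/12.49 = 0.9367.
Step 5 — Type: Im(Z) = -4.375 ⇒ leading (phase φ = -20.5°).

PF = 0.9367 (leading, φ = -20.5°)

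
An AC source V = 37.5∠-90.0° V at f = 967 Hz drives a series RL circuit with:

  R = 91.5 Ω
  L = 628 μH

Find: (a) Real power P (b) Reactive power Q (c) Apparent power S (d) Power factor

Step 1 — Angular frequency: ω = 2π·f = 2π·967 = 6076 rad/s.
Step 2 — Component impedances:
  R: Z = R = 91.5 Ω
  L: Z = jωL = j·6076·0.000628 = 0 + j3.816 Ω
Step 3 — Series combination: Z_total = R + L = 91.5 + j3.816 Ω = 91.58∠2.4° Ω.
Step 4 — Source phasor: V = 37.5∠-90.0° V = 0 - j37.5 V.
Step 5 — Current: I = V / Z = -0.01706 - j0.4091 A = 0.4095∠-92.4° A.
Step 6 — Complex power: S = V·I* = 15.34 + j0.6398 VA.
Step 7 — Real power: P = Re(S) = 15.34 W.
Step 8 — Reactive power: Q = Im(S) = 0.6398 VAR.
Step 9 — Apparent power: |S| = 15.36 VA.
Step 10 — Power factor: PF = P/|S| = 0.9991 (lagging).

(a) P = 15.34 W  (b) Q = 0.6398 VAR  (c) S = 15.36 VA  (d) PF = 0.9991 (lagging)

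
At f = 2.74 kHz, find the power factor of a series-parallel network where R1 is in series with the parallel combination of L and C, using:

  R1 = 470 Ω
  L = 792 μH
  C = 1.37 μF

Step 1 — Angular frequency: ω = 2π·f = 2π·2740 = 1.722e+04 rad/s.
Step 2 — Component impedances:
  R1: Z = R = 470 Ω
  L: Z = jωL = j·1.722e+04·0.000792 = 0 + j13.64 Ω
  C: Z = 1/(jωC) = -j/(ω·C) = 0 - j42.4 Ω
Step 3 — Parallel branch: L || C = 1/(1/L + 1/C) = 0 + j20.1 Ω.
Step 4 — Series with R1: Z_total = R1 + (L || C) = 470 + j20.1 Ω = 470.4∠2.4° Ω.
Step 5 — Power factor: PF = cos(φ) = Re(Z)/|Z| = 470/470.4 = 0.9991.
Step 6 — Type: Im(Z) = 20.1 ⇒ lagging (phase φ = 2.4°).

PF = 0.9991 (lagging, φ = 2.4°)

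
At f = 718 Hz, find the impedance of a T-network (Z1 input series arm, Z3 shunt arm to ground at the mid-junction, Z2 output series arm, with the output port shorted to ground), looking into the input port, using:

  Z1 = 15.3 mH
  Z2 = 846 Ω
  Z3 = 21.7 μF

Step 1 — Angular frequency: ω = 2π·f = 2π·718 = 4511 rad/s.
Step 2 — Component impedances:
  Z1: Z = jωL = j·4511·0.0153 = 0 + j69.02 Ω
  Z2: Z = R = 846 Ω
  Z3: Z = 1/(jωC) = -j/(ω·C) = 0 - j10.21 Ω
Step 3 — With the output port shorted to ground, the output series arm Z2 runs from the junction to ground; the shunt arm Z3 also runs from the junction to ground. They appear in parallel: Z3 || Z2 = 0.1233 - j10.21 Ω.
Step 4 — Series with input arm Z1: Z_in = Z1 + (Z3 || Z2) = 0.1233 + j58.81 Ω = 58.81∠89.9° Ω.

Z = 0.1233 + j58.81 Ω = 58.81∠89.9° Ω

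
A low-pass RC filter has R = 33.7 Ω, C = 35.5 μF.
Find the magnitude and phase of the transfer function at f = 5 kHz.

Step 1 — Angular frequency: ω = 2π·5000 = 3.142e+04 rad/s.
Step 2 — Transfer function: H(jω) = 1/(1 + jωRC).
Step 3 — Denominator: 1 + jωRC = 1 + j·3.142e+04·33.7·3.55e-05 = 1 + j37.58.
Step 4 — H = 0.0007074 - j0.02659.
Step 5 — Magnitude: |H| = 0.0266 (-31.5 dB); phase: φ = -88.5°.

|H| = 0.0266 (-31.5 dB), φ = -88.5°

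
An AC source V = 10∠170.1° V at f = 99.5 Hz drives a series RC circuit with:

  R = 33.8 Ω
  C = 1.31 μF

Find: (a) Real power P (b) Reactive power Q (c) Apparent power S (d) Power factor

Step 1 — Angular frequency: ω = 2π·f = 2π·99.5 = 625.2 rad/s.
Step 2 — Component impedances:
  R: Z = R = 33.8 Ω
  C: Z = 1/(jωC) = -j/(ω·C) = 0 - j1221 Ω
Step 3 — Series combination: Z_total = R + C = 33.8 - j1221 Ω = 1221∠-88.4° Ω.
Step 4 — Source phasor: V = 10∠170.1° V = -9.851 + j1.719 V.
Step 5 — Current: I = V / Z = -0.00163 - j0.008023 A = 0.008187∠-101.5° A.
Step 6 — Complex power: S = V·I* = 0.002265 - j0.08184 VA.
Step 7 — Real power: P = Re(S) = 0.002265 W.
Step 8 — Reactive power: Q = Im(S) = -0.08184 VAR.
Step 9 — Apparent power: |S| = 0.08187 VA.
Step 10 — Power factor: PF = P/|S| = 0.02767 (leading).

(a) P = 0.002265 W  (b) Q = -0.08184 VAR  (c) S = 0.08187 VA  (d) PF = 0.02767 (leading)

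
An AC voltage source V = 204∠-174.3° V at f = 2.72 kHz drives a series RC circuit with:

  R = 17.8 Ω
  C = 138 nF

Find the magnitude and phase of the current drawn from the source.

Step 1 — Angular frequency: ω = 2π·f = 2π·2720 = 1.709e+04 rad/s.
Step 2 — Component impedances:
  R: Z = R = 17.8 Ω
  C: Z = 1/(jωC) = -j/(ω·C) = 0 - j424 Ω
Step 3 — Series combination: Z_total = R + C = 17.8 - j424 Ω = 424.4∠-87.6° Ω.
Step 4 — Source phasor: V = 204∠-174.3° V = -203 - j20.26 V.
Step 5 — Ohm's law: I = V / Z_total = (-203 - j20.26) / (17.8 - j424) = 0.02764 - j0.4799 A.
Step 6 — Convert to polar: |I| = 0.4807 A, ∠I = -86.7°.

I = 0.4807∠-86.7° A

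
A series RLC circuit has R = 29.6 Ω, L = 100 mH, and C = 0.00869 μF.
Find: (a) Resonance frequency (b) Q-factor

Step 1 — Resonance condition Im(Z)=0 gives ω₀ = 1/√(LC).
Step 2 — ω₀ = 1/√(0.1·8.69e-09) = 3.392e+04 rad/s.
Step 3 — f₀ = ω₀/(2π) = 5399 Hz.
Step 4 — Series Q: Q = ω₀L/R = 3.392e+04·0.1/29.6 = 114.6.

(a) f₀ = 5399 Hz  (b) Q = 114.6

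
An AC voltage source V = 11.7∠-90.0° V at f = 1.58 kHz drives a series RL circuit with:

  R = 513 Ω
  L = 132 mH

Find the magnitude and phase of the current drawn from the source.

Step 1 — Angular frequency: ω = 2π·f = 2π·1580 = 9927 rad/s.
Step 2 — Component impedances:
  R: Z = R = 513 Ω
  L: Z = jωL = j·9927·0.132 = 0 + j1310 Ω
Step 3 — Series combination: Z_total = R + L = 513 + j1310 Ω = 1407∠68.6° Ω.
Step 4 — Source phasor: V = 11.7∠-90.0° V = 0 - j11.7 V.
Step 5 — Ohm's law: I = V / Z_total = (0 - j11.7) / (513 + j1310) = -0.007742 - j0.003031 A.
Step 6 — Convert to polar: |I| = 0.008314 A, ∠I = -158.6°.

I = 0.008314∠-158.6° A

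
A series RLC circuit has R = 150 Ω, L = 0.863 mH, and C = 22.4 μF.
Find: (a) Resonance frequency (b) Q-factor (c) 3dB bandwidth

Step 1 — Resonance condition Im(Z)=0 gives ω₀ = 1/√(LC).
Step 2 — ω₀ = 1/√(0.000863·2.24e-05) = 7192 rad/s.
Step 3 — f₀ = ω₀/(2π) = 1145 Hz.
Step 4 — Series Q: Q = ω₀L/R = 7192·0.000863/150 = 0.04138.
Step 5 — 3dB bandwidth: Δω = ω₀/Q = 1.738e+05 rad/s; BW = Δω/(2π) = 2.766e+04 Hz.

(a) f₀ = 1145 Hz  (b) Q = 0.04138  (c) BW = 2.766e+04 Hz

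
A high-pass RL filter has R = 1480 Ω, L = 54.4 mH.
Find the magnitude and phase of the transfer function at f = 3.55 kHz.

Step 1 — Angular frequency: ω = 2π·3550 = 2.231e+04 rad/s.
Step 2 — Transfer function: H(jω) = jωL/(R + jωL).
Step 3 — Numerator jωL = j·1213; denominator R + jωL = 1480 + j1213.
Step 4 — H = 0.402 + j0.4903.
Step 5 — Magnitude: |H| = 0.634 (-4.0 dB); phase: φ = 50.7°.

|H| = 0.634 (-4.0 dB), φ = 50.7°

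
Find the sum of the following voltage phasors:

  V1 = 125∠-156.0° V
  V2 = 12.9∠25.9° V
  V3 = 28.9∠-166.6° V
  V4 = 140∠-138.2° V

Step 1 — Convert each phasor to rectangular form:
  V1 = 125·(cos(-156.0°) + j·sin(-156.0°)) = -114.2 - j50.84 V
  V2 = 12.9·(cos(25.9°) + j·sin(25.9°)) = 11.6 + j5.635 V
  V3 = 28.9·(cos(-166.6°) + j·sin(-166.6°)) = -28.11 - j6.698 V
  V4 = 140·(cos(-138.2°) + j·sin(-138.2°)) = -104.4 - j93.31 V
Step 2 — Sum components: V_total = -235.1 - j145.2 V.
Step 3 — Convert to polar: |V_total| = 276.3 V, ∠V_total = -148.3°.

V_total = 276.3∠-148.3° V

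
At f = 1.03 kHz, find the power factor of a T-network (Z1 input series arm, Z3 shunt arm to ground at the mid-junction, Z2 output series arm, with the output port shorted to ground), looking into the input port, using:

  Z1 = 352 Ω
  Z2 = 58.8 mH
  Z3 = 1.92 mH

Step 1 — Angular frequency: ω = 2π·f = 2π·1030 = 6472 rad/s.
Step 2 — Component impedances:
  Z1: Z = R = 352 Ω
  Z2: Z = jωL = j·6472·0.0588 = 0 + j380.5 Ω
  Z3: Z = jωL = j·6472·0.00192 = 0 + j12.43 Ω
Step 3 — With the output port shorted to ground, the output series arm Z2 runs from the junction to ground; the shunt arm Z3 also runs from the junction to ground. They appear in parallel: Z3 || Z2 = 0 + j12.03 Ω.
Step 4 — Series with input arm Z1: Z_in = Z1 + (Z3 || Z2) = 352 + j12.03 Ω = 352.2∠2.0° Ω.
Step 5 — Power factor: PF = cos(φ) = Re(Z)/|Z| = 352/352.2 = 0.9994.
Step 6 — Type: Im(Z) = 12.03 ⇒ lagging (phase φ = 2.0°).

PF = 0.9994 (lagging, φ = 2.0°)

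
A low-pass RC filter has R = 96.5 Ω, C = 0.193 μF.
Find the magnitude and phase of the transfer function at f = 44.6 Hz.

Step 1 — Angular frequency: ω = 2π·44.6 = 280.2 rad/s.
Step 2 — Transfer function: H(jω) = 1/(1 + jωRC).
Step 3 — Denominator: 1 + jωRC = 1 + j·280.2·96.5·1.93e-07 = 1 + j0.005219.
Step 4 — H = 1 - j0.005219.
Step 5 — Magnitude: |H| = 1 (-0.0 dB); phase: φ = -0.3°.

|H| = 1 (-0.0 dB), φ = -0.3°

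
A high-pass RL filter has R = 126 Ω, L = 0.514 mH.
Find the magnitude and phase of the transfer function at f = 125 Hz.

Step 1 — Angular frequency: ω = 2π·125 = 785.4 rad/s.
Step 2 — Transfer function: H(jω) = jωL/(R + jωL).
Step 3 — Numerator jωL = j·0.4037; denominator R + jωL = 126 + j0.4037.
Step 4 — H = 1.027e-05 + j0.003204.
Step 5 — Magnitude: |H| = 0.003204 (-49.9 dB); phase: φ = 89.8°.

|H| = 0.003204 (-49.9 dB), φ = 89.8°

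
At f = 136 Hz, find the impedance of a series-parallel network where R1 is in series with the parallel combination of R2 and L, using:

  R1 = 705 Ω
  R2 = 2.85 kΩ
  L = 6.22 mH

Step 1 — Angular frequency: ω = 2π·f = 2π·136 = 854.5 rad/s.
Step 2 — Component impedances:
  R1: Z = R = 705 Ω
  R2: Z = R = 2850 Ω
  L: Z = jωL = j·854.5·0.00622 = 0 + j5.315 Ω
Step 3 — Parallel branch: R2 || L = 1/(1/R2 + 1/L) = 0.009912 + j5.315 Ω.
Step 4 — Series with R1: Z_total = R1 + (R2 || L) = 705 + j5.315 Ω = 705∠0.4° Ω.

Z = 705 + j5.315 Ω = 705∠0.4° Ω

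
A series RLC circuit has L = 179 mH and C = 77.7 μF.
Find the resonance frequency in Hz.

Step 1 — Resonance condition Im(Z)=0 gives ω₀ = 1/√(LC).
Step 2 — ω₀ = 1/√(0.179·7.77e-05) = 268.1 rad/s.
Step 3 — f₀ = ω₀/(2π) = 42.68 Hz.

f₀ = 42.68 Hz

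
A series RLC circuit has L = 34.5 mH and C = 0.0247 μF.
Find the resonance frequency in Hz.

Step 1 — Resonance condition Im(Z)=0 gives ω₀ = 1/√(LC).
Step 2 — ω₀ = 1/√(0.0345·2.47e-08) = 3.426e+04 rad/s.
Step 3 — f₀ = ω₀/(2π) = 5452 Hz.

f₀ = 5452 Hz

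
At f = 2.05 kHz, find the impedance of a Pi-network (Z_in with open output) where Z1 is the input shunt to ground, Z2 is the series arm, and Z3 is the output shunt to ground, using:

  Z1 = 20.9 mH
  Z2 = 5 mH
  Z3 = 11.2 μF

Step 1 — Angular frequency: ω = 2π·f = 2π·2050 = 1.288e+04 rad/s.
Step 2 — Component impedances:
  Z1: Z = jωL = j·1.288e+04·0.0209 = 0 + j269.2 Ω
  Z2: Z = jωL = j·1.288e+04·0.005 = 0 + j64.4 Ω
  Z3: Z = 1/(jωC) = -j/(ω·C) = 0 - j6.932 Ω
Step 3 — With open output, the series arm Z2 and the output shunt Z3 appear in series to ground: Z2 + Z3 = 0 + j57.47 Ω.
Step 4 — Parallel with input shunt Z1: Z_in = Z1 || (Z2 + Z3) = 0 + j47.36 Ω = 47.36∠90.0° Ω.

Z = 0 + j47.36 Ω = 47.36∠90.0° Ω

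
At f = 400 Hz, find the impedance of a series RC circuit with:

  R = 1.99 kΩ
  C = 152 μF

Step 1 — Angular frequency: ω = 2π·f = 2π·400 = 2513 rad/s.
Step 2 — Component impedances:
  R: Z = R = 1990 Ω
  C: Z = 1/(jωC) = -j/(ω·C) = 0 - j2.618 Ω
Step 3 — Series combination: Z_total = R + C = 1990 - j2.618 Ω = 1990∠-0.1° Ω.

Z = 1990 - j2.618 Ω = 1990∠-0.1° Ω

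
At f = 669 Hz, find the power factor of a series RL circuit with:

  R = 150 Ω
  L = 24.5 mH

Step 1 — Angular frequency: ω = 2π·f = 2π·669 = 4203 rad/s.
Step 2 — Component impedances:
  R: Z = R = 150 Ω
  L: Z = jωL = j·4203·0.0245 = 0 + j103 Ω
Step 3 — Series combination: Z_total = R + L = 150 + j103 Ω = 182∠34.5° Ω.
Step 4 — Power factor: PF = cos(φ) = Re(Z)/|Z| = 150/181.95 = 0.8244.
Step 5 — Type: Im(Z) = 103 ⇒ lagging (phase φ = 34.5°).

PF = 0.8244 (lagging, φ = 34.5°)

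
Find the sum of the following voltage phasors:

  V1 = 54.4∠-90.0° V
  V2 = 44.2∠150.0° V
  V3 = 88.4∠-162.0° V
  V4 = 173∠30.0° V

Step 1 — Convert each phasor to rectangular form:
  V1 = 54.4·(cos(-90.0°) + j·sin(-90.0°)) = 0 - j54.4 V
  V2 = 44.2·(cos(150.0°) + j·sin(150.0°)) = -38.28 + j22.1 V
  V3 = 88.4·(cos(-162.0°) + j·sin(-162.0°)) = -84.07 - j27.32 V
  V4 = 173·(cos(30.0°) + j·sin(30.0°)) = 149.8 + j86.5 V
Step 2 — Sum components: V_total = 27.47 + j26.88 V.
Step 3 — Convert to polar: |V_total| = 38.44 V, ∠V_total = 44.4°.

V_total = 38.44∠44.4° V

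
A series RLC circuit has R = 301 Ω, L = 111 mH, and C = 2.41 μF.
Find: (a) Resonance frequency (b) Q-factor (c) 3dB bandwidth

Step 1 — Resonance: ω₀ = 1/√(LC) = 1/√(0.111·2.41e-06) = 1933 rad/s.
Step 2 — f₀ = ω₀/(2π) = 307.7 Hz.
Step 3 — Series Q: Q = ω₀L/R = 1933·0.111/301 = 0.713.
Step 4 — Bandwidth: Δω = ω₀/Q = 2712 rad/s; BW = Δω/(2π) = 431.6 Hz.

(a) f₀ = 307.7 Hz  (b) Q = 0.713  (c) BW = 431.6 Hz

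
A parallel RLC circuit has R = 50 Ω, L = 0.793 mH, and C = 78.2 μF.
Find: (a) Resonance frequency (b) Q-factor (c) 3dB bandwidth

Step 1 — Resonance: ω₀ = 1/√(LC) = 1/√(0.000793·7.82e-05) = 4016 rad/s.
Step 2 — f₀ = ω₀/(2π) = 639.1 Hz.
Step 3 — Parallel Q: Q = R/(ω₀L) = 50/(4016·0.000793) = 15.7.
Step 4 — Bandwidth: Δω = ω₀/Q = 255.8 rad/s; BW = Δω/(2π) = 40.7 Hz.

(a) f₀ = 639.1 Hz  (b) Q = 15.7  (c) BW = 40.7 Hz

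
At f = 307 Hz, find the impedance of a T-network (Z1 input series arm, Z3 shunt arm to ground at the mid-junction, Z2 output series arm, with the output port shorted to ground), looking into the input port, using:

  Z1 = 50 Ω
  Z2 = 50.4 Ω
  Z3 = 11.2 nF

Step 1 — Angular frequency: ω = 2π·f = 2π·307 = 1929 rad/s.
Step 2 — Component impedances:
  Z1: Z = R = 50 Ω
  Z2: Z = R = 50.4 Ω
  Z3: Z = 1/(jωC) = -j/(ω·C) = 0 - j4.629e+04 Ω
Step 3 — With the output port shorted to ground, the output series arm Z2 runs from the junction to ground; the shunt arm Z3 also runs from the junction to ground. They appear in parallel: Z3 || Z2 = 50.4 - j0.05488 Ω.
Step 4 — Series with input arm Z1: Z_in = Z1 + (Z3 || Z2) = 100.4 - j0.05488 Ω = 100.4∠-0.0° Ω.

Z = 100.4 - j0.05488 Ω = 100.4∠-0.0° Ω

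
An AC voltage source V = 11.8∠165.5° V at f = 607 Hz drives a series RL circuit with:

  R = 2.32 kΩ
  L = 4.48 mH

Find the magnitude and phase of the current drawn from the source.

Step 1 — Angular frequency: ω = 2π·f = 2π·607 = 3814 rad/s.
Step 2 — Component impedances:
  R: Z = R = 2320 Ω
  L: Z = jωL = j·3814·0.00448 = 0 + j17.09 Ω
Step 3 — Series combination: Z_total = R + L = 2320 + j17.09 Ω = 2320∠0.4° Ω.
Step 4 — Source phasor: V = 11.8∠165.5° V = -11.42 + j2.954 V.
Step 5 — Ohm's law: I = V / Z_total = (-11.42 + j2.954) / (2320 + j17.09) = -0.004915 + j0.00131 A.
Step 6 — Convert to polar: |I| = 0.005086 A, ∠I = 165.1°.

I = 0.005086∠165.1° A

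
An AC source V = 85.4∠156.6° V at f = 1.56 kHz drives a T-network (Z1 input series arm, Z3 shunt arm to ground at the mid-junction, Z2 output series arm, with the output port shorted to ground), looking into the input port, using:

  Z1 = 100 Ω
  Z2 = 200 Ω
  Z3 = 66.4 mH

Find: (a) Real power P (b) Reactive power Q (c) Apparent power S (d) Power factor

Step 1 — Angular frequency: ω = 2π·f = 2π·1560 = 9802 rad/s.
Step 2 — Component impedances:
  Z1: Z = R = 100 Ω
  Z2: Z = R = 200 Ω
  Z3: Z = jωL = j·9802·0.0664 = 0 + j650.8 Ω
Step 3 — With the output port shorted to ground, the output series arm Z2 runs from the junction to ground; the shunt arm Z3 also runs from the junction to ground. They appear in parallel: Z3 || Z2 = 182.7 + j56.16 Ω.
Step 4 — Series with input arm Z1: Z_in = Z1 + (Z3 || Z2) = 282.7 + j56.16 Ω = 288.3∠11.2° Ω.
Step 5 — Source phasor: V = 85.4∠156.6° V = -78.38 + j33.92 V.
Step 6 — Current: I = V / Z = -0.2438 + j0.1684 A = 0.2963∠145.4° A.
Step 7 — Complex power: S = V·I* = 24.82 + j4.929 VA.
Step 8 — Real power: P = Re(S) = 24.82 W.
Step 9 — Reactive power: Q = Im(S) = 4.929 VAR.
Step 10 — Apparent power: |S| = 25.3 VA.
Step 11 — Power factor: PF = P/|S| = 0.9808 (lagging).

(a) P = 24.82 W  (b) Q = 4.929 VAR  (c) S = 25.3 VA  (d) PF = 0.9808 (lagging)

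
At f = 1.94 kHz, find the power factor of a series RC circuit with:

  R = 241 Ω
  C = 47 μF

Step 1 — Angular frequency: ω = 2π·f = 2π·1940 = 1.219e+04 rad/s.
Step 2 — Component impedances:
  R: Z = R = 241 Ω
  C: Z = 1/(jωC) = -j/(ω·C) = 0 - j1.746 Ω
Step 3 — Series combination: Z_total = R + C = 241 - j1.746 Ω = 241∠-0.4° Ω.
Step 4 — Power factor: PF = cos(φ) = Re(Z)/|Z| = 241/241 = 1.
Step 5 — Type: Im(Z) = -1.746 ⇒ leading (phase φ = -0.4°).

PF = 1 (leading, φ = -0.4°)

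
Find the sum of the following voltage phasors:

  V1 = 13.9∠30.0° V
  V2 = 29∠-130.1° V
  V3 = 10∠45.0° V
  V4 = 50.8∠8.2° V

Step 1 — Convert each phasor to rectangular form:
  V1 = 13.9·(cos(30.0°) + j·sin(30.0°)) = 12.04 + j6.95 V
  V2 = 29·(cos(-130.1°) + j·sin(-130.1°)) = -18.68 - j22.18 V
  V3 = 10·(cos(45.0°) + j·sin(45.0°)) = 7.071 + j7.071 V
  V4 = 50.8·(cos(8.2°) + j·sin(8.2°)) = 50.28 + j7.246 V
Step 2 — Sum components: V_total = 50.71 - j0.9161 V.
Step 3 — Convert to polar: |V_total| = 50.72 V, ∠V_total = -1.0°.

V_total = 50.72∠-1.0° V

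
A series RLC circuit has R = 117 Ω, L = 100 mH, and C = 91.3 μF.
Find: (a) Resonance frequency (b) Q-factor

Step 1 — Resonance condition Im(Z)=0 gives ω₀ = 1/√(LC).
Step 2 — ω₀ = 1/√(0.1·9.13e-05) = 331 rad/s.
Step 3 — f₀ = ω₀/(2π) = 52.67 Hz.
Step 4 — Series Q: Q = ω₀L/R = 331·0.1/117 = 0.2829.

(a) f₀ = 52.67 Hz  (b) Q = 0.2829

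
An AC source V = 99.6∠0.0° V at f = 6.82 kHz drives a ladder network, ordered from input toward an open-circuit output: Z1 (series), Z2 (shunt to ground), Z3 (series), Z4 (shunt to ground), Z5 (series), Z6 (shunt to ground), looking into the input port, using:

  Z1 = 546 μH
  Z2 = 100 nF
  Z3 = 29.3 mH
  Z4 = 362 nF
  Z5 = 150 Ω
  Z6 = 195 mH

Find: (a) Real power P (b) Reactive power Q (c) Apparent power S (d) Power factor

Step 1 — Angular frequency: ω = 2π·f = 2π·6820 = 4.285e+04 rad/s.
Step 2 — Component impedances:
  Z1: Z = jωL = j·4.285e+04·0.000546 = 0 + j23.4 Ω
  Z2: Z = 1/(jωC) = -j/(ω·C) = 0 - j233.4 Ω
  Z3: Z = jωL = j·4.285e+04·0.0293 = 0 + j1256 Ω
  Z4: Z = 1/(jωC) = -j/(ω·C) = 0 - j64.47 Ω
  Z5: Z = R = 150 Ω
  Z6: Z = jωL = j·4.285e+04·0.195 = 0 + j8356 Ω
Step 3 — Ladder network (open output): work backward from the far end, alternating series and parallel combinations. Z_in = 0.0005388 - j266.9 Ω = 266.9∠-90.0° Ω.
Step 4 — Source phasor: V = 99.6∠0.0° V = 99.6 V.
Step 5 — Current: I = V / Z = 7.535e-07 + j0.3732 A = 0.3732∠90.0° A.
Step 6 — Complex power: S = V·I* = 7.505e-05 - j37.17 VA.
Step 7 — Real power: P = Re(S) = 7.505e-05 W.
Step 8 — Reactive power: Q = Im(S) = -37.17 VAR.
Step 9 — Apparent power: |S| = 37.17 VA.
Step 10 — Power factor: PF = P/|S| = 2.019e-06 (leading).

(a) P = 7.505e-05 W  (b) Q = -37.17 VAR  (c) S = 37.17 VA  (d) PF = 2.019e-06 (leading)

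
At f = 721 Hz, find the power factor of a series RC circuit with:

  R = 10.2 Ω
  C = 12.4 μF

Step 1 — Angular frequency: ω = 2π·f = 2π·721 = 4530 rad/s.
Step 2 — Component impedances:
  R: Z = R = 10.2 Ω
  C: Z = 1/(jωC) = -j/(ω·C) = 0 - j17.8 Ω
Step 3 — Series combination: Z_total = R + C = 10.2 - j17.8 Ω = 20.52∠-60.2° Ω.
Step 4 — Power factor: PF = cos(φ) = Re(Z)/|Z| = 10.2/20.5169 = 0.4972.
Step 5 — Type: Im(Z) = -17.8 ⇒ leading (phase φ = -60.2°).

PF = 0.4972 (leading, φ = -60.2°)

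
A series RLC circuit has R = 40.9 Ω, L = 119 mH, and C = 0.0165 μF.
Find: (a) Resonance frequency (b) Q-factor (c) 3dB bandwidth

Step 1 — Resonance: ω₀ = 1/√(LC) = 1/√(0.119·1.65e-08) = 2.257e+04 rad/s.
Step 2 — f₀ = ω₀/(2π) = 3592 Hz.
Step 3 — Series Q: Q = ω₀L/R = 2.257e+04·0.119/40.9 = 65.66.
Step 4 — Bandwidth: Δω = ω₀/Q = 343.7 rad/s; BW = Δω/(2π) = 54.7 Hz.

(a) f₀ = 3592 Hz  (b) Q = 65.66  (c) BW = 54.7 Hz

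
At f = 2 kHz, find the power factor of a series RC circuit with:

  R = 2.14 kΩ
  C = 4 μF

Step 1 — Angular frequency: ω = 2π·f = 2π·2000 = 1.257e+04 rad/s.
Step 2 — Component impedances:
  R: Z = R = 2140 Ω
  C: Z = 1/(jωC) = -j/(ω·C) = 0 - j19.89 Ω
Step 3 — Series combination: Z_total = R + C = 2140 - j19.89 Ω = 2140∠-0.5° Ω.
Step 4 — Power factor: PF = cos(φ) = Re(Z)/|Z| = 2140/2140 = 1.
Step 5 — Type: Im(Z) = -19.89 ⇒ leading (phase φ = -0.5°).

PF = 1 (leading, φ = -0.5°)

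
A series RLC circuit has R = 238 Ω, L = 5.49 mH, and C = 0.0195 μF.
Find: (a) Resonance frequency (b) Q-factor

Step 1 — Resonance condition Im(Z)=0 gives ω₀ = 1/√(LC).
Step 2 — ω₀ = 1/√(0.00549·1.95e-08) = 9.665e+04 rad/s.
Step 3 — f₀ = ω₀/(2π) = 1.538e+04 Hz.
Step 4 — Series Q: Q = ω₀L/R = 9.665e+04·0.00549/238 = 2.229.

(a) f₀ = 1.538e+04 Hz  (b) Q = 2.229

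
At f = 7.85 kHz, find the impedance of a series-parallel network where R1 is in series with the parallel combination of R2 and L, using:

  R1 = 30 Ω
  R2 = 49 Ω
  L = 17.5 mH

Step 1 — Angular frequency: ω = 2π·f = 2π·7850 = 4.932e+04 rad/s.
Step 2 — Component impedances:
  R1: Z = R = 30 Ω
  R2: Z = R = 49 Ω
  L: Z = jωL = j·4.932e+04·0.0175 = 0 + j863.2 Ω
Step 3 — Parallel branch: R2 || L = 1/(1/R2 + 1/L) = 48.84 + j2.773 Ω.
Step 4 — Series with R1: Z_total = R1 + (R2 || L) = 78.84 + j2.773 Ω = 78.89∠2.0° Ω.

Z = 78.84 + j2.773 Ω = 78.89∠2.0° Ω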